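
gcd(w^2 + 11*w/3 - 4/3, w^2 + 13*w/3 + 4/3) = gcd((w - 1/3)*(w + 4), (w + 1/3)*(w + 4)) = w + 4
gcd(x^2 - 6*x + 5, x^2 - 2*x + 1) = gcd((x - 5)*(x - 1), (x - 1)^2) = x - 1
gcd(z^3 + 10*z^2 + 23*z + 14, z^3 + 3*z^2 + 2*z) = z^2 + 3*z + 2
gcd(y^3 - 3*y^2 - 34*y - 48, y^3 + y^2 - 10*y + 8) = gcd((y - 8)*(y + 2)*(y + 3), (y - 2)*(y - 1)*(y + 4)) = 1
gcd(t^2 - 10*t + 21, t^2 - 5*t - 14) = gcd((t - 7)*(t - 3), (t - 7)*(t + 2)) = t - 7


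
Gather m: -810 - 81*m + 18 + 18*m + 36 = -63*m - 756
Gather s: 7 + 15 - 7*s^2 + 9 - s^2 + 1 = 32 - 8*s^2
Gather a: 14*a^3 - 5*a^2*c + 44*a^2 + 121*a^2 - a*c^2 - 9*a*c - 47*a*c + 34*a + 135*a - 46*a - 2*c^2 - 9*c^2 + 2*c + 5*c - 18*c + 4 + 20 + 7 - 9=14*a^3 + a^2*(165 - 5*c) + a*(-c^2 - 56*c + 123) - 11*c^2 - 11*c + 22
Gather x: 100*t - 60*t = 40*t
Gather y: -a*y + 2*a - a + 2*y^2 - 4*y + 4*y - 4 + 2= -a*y + a + 2*y^2 - 2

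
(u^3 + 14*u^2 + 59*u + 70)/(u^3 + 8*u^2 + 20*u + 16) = (u^2 + 12*u + 35)/(u^2 + 6*u + 8)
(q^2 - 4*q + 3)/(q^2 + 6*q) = (q^2 - 4*q + 3)/(q*(q + 6))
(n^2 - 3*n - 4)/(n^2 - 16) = (n + 1)/(n + 4)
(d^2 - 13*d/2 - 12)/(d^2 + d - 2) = (d^2 - 13*d/2 - 12)/(d^2 + d - 2)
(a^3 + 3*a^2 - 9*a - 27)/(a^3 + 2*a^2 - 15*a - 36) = (a - 3)/(a - 4)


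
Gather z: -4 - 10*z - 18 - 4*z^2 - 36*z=-4*z^2 - 46*z - 22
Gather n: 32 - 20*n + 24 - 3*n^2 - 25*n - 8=-3*n^2 - 45*n + 48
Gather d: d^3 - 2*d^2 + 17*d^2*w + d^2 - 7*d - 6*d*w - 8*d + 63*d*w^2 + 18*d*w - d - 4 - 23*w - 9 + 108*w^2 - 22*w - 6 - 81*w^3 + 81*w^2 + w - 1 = d^3 + d^2*(17*w - 1) + d*(63*w^2 + 12*w - 16) - 81*w^3 + 189*w^2 - 44*w - 20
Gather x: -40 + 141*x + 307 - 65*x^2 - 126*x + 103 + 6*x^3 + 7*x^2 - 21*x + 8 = 6*x^3 - 58*x^2 - 6*x + 378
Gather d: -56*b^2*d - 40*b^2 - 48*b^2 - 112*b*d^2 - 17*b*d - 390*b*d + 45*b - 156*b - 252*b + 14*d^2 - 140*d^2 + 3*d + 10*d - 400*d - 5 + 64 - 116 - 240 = -88*b^2 - 363*b + d^2*(-112*b - 126) + d*(-56*b^2 - 407*b - 387) - 297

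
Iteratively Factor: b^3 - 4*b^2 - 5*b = (b)*(b^2 - 4*b - 5) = b*(b + 1)*(b - 5)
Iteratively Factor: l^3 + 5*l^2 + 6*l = (l + 3)*(l^2 + 2*l) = (l + 2)*(l + 3)*(l)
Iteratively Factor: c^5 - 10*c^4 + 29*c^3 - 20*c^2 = (c - 4)*(c^4 - 6*c^3 + 5*c^2) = c*(c - 4)*(c^3 - 6*c^2 + 5*c) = c*(c - 5)*(c - 4)*(c^2 - c) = c^2*(c - 5)*(c - 4)*(c - 1)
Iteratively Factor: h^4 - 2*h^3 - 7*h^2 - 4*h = (h)*(h^3 - 2*h^2 - 7*h - 4) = h*(h - 4)*(h^2 + 2*h + 1) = h*(h - 4)*(h + 1)*(h + 1)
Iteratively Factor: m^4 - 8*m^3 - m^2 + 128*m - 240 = (m - 5)*(m^3 - 3*m^2 - 16*m + 48) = (m - 5)*(m - 3)*(m^2 - 16) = (m - 5)*(m - 4)*(m - 3)*(m + 4)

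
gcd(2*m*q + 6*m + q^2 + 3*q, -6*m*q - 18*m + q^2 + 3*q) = q + 3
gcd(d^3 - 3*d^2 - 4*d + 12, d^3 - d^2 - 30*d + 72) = d - 3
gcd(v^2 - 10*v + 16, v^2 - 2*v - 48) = v - 8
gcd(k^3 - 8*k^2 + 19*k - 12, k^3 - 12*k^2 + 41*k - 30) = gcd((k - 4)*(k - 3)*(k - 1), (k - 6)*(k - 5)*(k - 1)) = k - 1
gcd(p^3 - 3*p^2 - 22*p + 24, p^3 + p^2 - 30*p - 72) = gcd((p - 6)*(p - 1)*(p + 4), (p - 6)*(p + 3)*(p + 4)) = p^2 - 2*p - 24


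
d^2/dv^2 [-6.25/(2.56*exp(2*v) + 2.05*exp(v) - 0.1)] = (-6.25*(5.12*exp(v) + 2.05)*(10.24*exp(v) + 4.1)*exp(v) + (64.0*exp(v) + 12.8125)*(2.56*exp(2*v) + 2.05*exp(v) - 0.1))*exp(v)/(2.56*exp(2*v) + 2.05*exp(v) - 0.1)^3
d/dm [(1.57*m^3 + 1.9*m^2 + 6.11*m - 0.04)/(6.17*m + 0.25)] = (19.3738*m^3 + 12.9005*m^2 + 0.950000000000003*m + 1.7743)/(38.0689*m^2 + 3.085*m + 0.0625)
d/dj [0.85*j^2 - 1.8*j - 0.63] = 1.7*j - 1.8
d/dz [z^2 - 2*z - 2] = 2*z - 2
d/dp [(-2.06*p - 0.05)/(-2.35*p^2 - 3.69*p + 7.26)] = (4.841*p^2 + 7.6014*p - (2.06*p + 0.05)*(4.7*p + 3.69) - 14.9556)/(2.35*p^2 + 3.69*p - 7.26)^2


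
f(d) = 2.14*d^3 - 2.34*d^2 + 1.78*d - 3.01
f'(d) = 6.42*d^2 - 4.68*d + 1.78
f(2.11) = 10.43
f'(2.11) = 20.49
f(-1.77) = -25.36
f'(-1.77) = 30.18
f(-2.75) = -70.11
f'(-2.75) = 63.20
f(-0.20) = -3.48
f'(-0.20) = 2.97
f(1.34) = 0.32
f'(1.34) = 7.04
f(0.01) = -2.99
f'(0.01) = 1.73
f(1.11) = -0.99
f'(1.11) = 4.50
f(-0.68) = -5.98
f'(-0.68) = 7.93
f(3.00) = 39.05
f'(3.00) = 45.52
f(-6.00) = -560.17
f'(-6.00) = 260.98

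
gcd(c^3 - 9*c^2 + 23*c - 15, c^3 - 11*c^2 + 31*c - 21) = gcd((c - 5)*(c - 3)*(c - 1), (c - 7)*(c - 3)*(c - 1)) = c^2 - 4*c + 3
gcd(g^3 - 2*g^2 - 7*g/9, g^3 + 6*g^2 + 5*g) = g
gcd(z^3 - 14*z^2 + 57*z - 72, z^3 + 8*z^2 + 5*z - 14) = 1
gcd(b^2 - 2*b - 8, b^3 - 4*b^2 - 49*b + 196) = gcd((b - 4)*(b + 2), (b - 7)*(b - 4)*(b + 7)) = b - 4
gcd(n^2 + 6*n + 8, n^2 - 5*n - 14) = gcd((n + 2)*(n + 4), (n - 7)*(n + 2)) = n + 2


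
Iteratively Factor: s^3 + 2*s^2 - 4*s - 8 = (s - 2)*(s^2 + 4*s + 4) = (s - 2)*(s + 2)*(s + 2)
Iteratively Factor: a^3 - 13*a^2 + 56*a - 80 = (a - 4)*(a^2 - 9*a + 20) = (a - 5)*(a - 4)*(a - 4)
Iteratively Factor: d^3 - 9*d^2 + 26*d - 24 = (d - 3)*(d^2 - 6*d + 8) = (d - 3)*(d - 2)*(d - 4)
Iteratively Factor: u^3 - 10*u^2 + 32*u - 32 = (u - 4)*(u^2 - 6*u + 8) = (u - 4)^2*(u - 2)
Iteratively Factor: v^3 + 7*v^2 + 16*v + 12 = (v + 2)*(v^2 + 5*v + 6) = (v + 2)^2*(v + 3)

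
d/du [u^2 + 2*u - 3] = 2*u + 2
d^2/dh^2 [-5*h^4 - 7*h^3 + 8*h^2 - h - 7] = -60*h^2 - 42*h + 16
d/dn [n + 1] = 1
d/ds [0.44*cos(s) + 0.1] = -0.44*sin(s)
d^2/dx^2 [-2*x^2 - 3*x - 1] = -4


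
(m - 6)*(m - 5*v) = m^2 - 5*m*v - 6*m + 30*v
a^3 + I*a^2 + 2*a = a*(a - I)*(a + 2*I)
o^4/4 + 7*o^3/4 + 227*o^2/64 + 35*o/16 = o*(o/4 + 1)*(o + 5/4)*(o + 7/4)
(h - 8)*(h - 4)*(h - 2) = h^3 - 14*h^2 + 56*h - 64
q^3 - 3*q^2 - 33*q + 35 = (q - 7)*(q - 1)*(q + 5)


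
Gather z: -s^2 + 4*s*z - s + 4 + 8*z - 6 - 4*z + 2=-s^2 - s + z*(4*s + 4)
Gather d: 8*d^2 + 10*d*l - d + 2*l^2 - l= 8*d^2 + d*(10*l - 1) + 2*l^2 - l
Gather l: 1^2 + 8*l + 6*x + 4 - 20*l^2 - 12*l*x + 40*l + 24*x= -20*l^2 + l*(48 - 12*x) + 30*x + 5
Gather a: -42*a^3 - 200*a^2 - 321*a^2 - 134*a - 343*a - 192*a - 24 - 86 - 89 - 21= -42*a^3 - 521*a^2 - 669*a - 220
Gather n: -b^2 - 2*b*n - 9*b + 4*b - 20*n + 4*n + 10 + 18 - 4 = -b^2 - 5*b + n*(-2*b - 16) + 24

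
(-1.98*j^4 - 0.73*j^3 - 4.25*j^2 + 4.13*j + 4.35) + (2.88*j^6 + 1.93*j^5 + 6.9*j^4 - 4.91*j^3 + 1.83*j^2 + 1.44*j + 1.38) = 2.88*j^6 + 1.93*j^5 + 4.92*j^4 - 5.64*j^3 - 2.42*j^2 + 5.57*j + 5.73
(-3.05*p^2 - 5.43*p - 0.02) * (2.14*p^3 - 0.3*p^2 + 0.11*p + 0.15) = -6.527*p^5 - 10.7052*p^4 + 1.2507*p^3 - 1.0488*p^2 - 0.8167*p - 0.003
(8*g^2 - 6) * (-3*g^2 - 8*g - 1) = -24*g^4 - 64*g^3 + 10*g^2 + 48*g + 6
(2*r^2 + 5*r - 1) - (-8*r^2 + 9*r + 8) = 10*r^2 - 4*r - 9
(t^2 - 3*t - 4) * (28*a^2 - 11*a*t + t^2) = 28*a^2*t^2 - 84*a^2*t - 112*a^2 - 11*a*t^3 + 33*a*t^2 + 44*a*t + t^4 - 3*t^3 - 4*t^2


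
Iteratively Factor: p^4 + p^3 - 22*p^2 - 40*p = (p - 5)*(p^3 + 6*p^2 + 8*p) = (p - 5)*(p + 2)*(p^2 + 4*p) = p*(p - 5)*(p + 2)*(p + 4)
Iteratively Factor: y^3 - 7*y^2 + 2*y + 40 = (y - 4)*(y^2 - 3*y - 10) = (y - 4)*(y + 2)*(y - 5)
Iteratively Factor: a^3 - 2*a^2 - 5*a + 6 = (a - 1)*(a^2 - a - 6) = (a - 3)*(a - 1)*(a + 2)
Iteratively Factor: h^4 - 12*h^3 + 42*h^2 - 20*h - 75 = (h - 5)*(h^3 - 7*h^2 + 7*h + 15) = (h - 5)*(h - 3)*(h^2 - 4*h - 5) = (h - 5)^2*(h - 3)*(h + 1)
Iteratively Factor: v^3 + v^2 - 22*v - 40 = (v + 2)*(v^2 - v - 20) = (v + 2)*(v + 4)*(v - 5)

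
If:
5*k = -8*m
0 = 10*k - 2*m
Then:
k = 0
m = 0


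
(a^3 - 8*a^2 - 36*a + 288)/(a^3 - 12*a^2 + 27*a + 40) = (a^2 - 36)/(a^2 - 4*a - 5)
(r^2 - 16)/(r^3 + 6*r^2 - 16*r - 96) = 1/(r + 6)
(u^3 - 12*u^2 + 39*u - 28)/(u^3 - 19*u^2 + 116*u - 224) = (u - 1)/(u - 8)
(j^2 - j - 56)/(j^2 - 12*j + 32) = (j + 7)/(j - 4)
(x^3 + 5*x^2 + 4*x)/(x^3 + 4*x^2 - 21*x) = (x^2 + 5*x + 4)/(x^2 + 4*x - 21)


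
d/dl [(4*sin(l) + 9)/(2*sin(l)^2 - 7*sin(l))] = (-8*cos(l) - 36/tan(l) + 63*cos(l)/sin(l)^2)/(2*sin(l) - 7)^2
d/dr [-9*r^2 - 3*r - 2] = -18*r - 3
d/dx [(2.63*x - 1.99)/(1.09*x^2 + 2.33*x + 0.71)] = (-2.8667*x^2 + 4.3382*x + 6.504)/(1.1881*x^4 + 5.0794*x^3 + 6.9767*x^2 + 3.3086*x + 0.5041)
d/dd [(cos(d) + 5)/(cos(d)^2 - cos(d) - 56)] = (cos(d)^2 + 10*cos(d) + 51)*sin(d)/(sin(d)^2 + cos(d) + 55)^2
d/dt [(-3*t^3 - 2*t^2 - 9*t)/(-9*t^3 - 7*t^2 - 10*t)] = (3*t^2 - 102*t - 43)/(81*t^4 + 126*t^3 + 229*t^2 + 140*t + 100)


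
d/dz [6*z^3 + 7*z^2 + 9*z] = 18*z^2 + 14*z + 9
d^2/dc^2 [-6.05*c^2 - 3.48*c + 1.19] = -12.1000000000000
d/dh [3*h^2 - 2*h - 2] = 6*h - 2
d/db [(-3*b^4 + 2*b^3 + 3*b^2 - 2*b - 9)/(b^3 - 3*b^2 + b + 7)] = (-3*b^6 + 18*b^5 - 18*b^4 - 76*b^3 + 66*b^2 - 12*b - 5)/(b^6 - 6*b^5 + 11*b^4 + 8*b^3 - 41*b^2 + 14*b + 49)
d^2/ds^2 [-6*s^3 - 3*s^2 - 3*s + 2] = -36*s - 6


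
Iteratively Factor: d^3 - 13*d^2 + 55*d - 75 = (d - 5)*(d^2 - 8*d + 15) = (d - 5)^2*(d - 3)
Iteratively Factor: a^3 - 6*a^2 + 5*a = (a)*(a^2 - 6*a + 5) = a*(a - 5)*(a - 1)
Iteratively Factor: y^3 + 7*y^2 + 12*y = (y)*(y^2 + 7*y + 12) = y*(y + 4)*(y + 3)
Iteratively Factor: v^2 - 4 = (v + 2)*(v - 2)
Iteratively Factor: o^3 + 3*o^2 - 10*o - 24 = (o + 4)*(o^2 - o - 6) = (o - 3)*(o + 4)*(o + 2)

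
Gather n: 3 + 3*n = 3*n + 3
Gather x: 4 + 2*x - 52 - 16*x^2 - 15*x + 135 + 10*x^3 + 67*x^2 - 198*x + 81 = 10*x^3 + 51*x^2 - 211*x + 168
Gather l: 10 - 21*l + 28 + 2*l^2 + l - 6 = 2*l^2 - 20*l + 32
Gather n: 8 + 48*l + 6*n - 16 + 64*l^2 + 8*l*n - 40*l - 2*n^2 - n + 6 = 64*l^2 + 8*l - 2*n^2 + n*(8*l + 5) - 2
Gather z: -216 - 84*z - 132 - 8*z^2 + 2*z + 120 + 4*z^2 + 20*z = -4*z^2 - 62*z - 228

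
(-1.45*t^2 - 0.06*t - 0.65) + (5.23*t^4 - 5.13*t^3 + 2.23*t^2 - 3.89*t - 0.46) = 5.23*t^4 - 5.13*t^3 + 0.78*t^2 - 3.95*t - 1.11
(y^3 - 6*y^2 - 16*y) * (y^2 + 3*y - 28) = y^5 - 3*y^4 - 62*y^3 + 120*y^2 + 448*y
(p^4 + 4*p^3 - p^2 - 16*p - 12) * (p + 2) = p^5 + 6*p^4 + 7*p^3 - 18*p^2 - 44*p - 24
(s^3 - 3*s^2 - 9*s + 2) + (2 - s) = s^3 - 3*s^2 - 10*s + 4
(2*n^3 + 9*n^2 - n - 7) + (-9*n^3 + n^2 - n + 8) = -7*n^3 + 10*n^2 - 2*n + 1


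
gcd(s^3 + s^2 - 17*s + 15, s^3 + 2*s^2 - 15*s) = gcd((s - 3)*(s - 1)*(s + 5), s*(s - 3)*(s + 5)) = s^2 + 2*s - 15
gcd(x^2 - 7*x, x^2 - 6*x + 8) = 1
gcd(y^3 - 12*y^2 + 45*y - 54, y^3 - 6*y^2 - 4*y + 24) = y - 6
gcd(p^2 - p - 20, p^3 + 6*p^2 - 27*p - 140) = p^2 - p - 20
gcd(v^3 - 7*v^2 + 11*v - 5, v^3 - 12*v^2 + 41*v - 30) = v^2 - 6*v + 5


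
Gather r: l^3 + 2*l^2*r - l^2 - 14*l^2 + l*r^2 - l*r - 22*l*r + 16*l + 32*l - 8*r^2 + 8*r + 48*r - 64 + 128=l^3 - 15*l^2 + 48*l + r^2*(l - 8) + r*(2*l^2 - 23*l + 56) + 64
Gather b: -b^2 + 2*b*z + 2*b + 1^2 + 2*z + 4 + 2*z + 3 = -b^2 + b*(2*z + 2) + 4*z + 8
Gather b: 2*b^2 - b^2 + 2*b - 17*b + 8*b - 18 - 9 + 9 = b^2 - 7*b - 18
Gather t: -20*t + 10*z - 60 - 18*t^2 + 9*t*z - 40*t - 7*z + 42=-18*t^2 + t*(9*z - 60) + 3*z - 18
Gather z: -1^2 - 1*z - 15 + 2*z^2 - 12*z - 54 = 2*z^2 - 13*z - 70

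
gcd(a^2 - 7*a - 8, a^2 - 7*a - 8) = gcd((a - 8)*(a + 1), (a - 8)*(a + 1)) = a^2 - 7*a - 8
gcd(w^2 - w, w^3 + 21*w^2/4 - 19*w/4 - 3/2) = w - 1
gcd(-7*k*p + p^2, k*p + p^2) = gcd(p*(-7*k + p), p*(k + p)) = p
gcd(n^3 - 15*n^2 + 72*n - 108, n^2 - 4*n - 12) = n - 6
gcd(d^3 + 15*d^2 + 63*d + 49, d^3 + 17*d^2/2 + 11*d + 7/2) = d^2 + 8*d + 7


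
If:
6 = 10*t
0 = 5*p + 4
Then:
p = -4/5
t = 3/5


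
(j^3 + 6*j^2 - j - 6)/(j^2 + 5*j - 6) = j + 1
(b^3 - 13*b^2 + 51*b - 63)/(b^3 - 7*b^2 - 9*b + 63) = (b - 3)/(b + 3)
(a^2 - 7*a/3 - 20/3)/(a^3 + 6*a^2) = (3*a^2 - 7*a - 20)/(3*a^2*(a + 6))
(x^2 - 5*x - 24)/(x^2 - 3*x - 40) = (x + 3)/(x + 5)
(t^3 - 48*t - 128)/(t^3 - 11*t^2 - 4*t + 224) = (t + 4)/(t - 7)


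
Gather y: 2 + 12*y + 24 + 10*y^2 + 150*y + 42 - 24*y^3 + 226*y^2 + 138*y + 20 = -24*y^3 + 236*y^2 + 300*y + 88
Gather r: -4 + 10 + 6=12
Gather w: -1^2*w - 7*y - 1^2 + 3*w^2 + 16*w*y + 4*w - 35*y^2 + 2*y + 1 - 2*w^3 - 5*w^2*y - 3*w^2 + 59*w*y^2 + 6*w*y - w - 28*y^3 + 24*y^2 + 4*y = -2*w^3 - 5*w^2*y + w*(59*y^2 + 22*y + 2) - 28*y^3 - 11*y^2 - y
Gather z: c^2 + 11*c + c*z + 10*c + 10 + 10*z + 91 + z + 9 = c^2 + 21*c + z*(c + 11) + 110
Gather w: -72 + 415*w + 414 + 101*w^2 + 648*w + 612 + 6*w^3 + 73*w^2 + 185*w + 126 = 6*w^3 + 174*w^2 + 1248*w + 1080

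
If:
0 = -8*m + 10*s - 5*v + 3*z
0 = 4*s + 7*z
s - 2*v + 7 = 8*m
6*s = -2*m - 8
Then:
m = 353/141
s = -917/423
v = -3214/423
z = 524/423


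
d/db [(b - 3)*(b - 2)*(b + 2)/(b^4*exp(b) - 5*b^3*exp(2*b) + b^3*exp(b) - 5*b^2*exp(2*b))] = (b*((b - 3)*(b - 2) + (b - 3)*(b + 2) + (b - 2)*(b + 2))*(b^2 - 5*b*exp(b) + b - 5*exp(b)) - (b - 3)*(b - 2)*(b + 2)*(b^3 - 10*b^2*exp(b) + 5*b^2 - 25*b*exp(b) + 3*b - 10*exp(b)))*exp(-b)/(b^3*(b^2 - 5*b*exp(b) + b - 5*exp(b))^2)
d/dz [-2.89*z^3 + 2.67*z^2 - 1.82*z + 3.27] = -8.67*z^2 + 5.34*z - 1.82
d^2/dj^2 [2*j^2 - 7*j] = 4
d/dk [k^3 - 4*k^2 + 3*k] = 3*k^2 - 8*k + 3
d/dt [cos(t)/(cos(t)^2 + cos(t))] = sin(t)/(cos(t) + 1)^2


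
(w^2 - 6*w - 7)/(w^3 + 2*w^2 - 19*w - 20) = (w - 7)/(w^2 + w - 20)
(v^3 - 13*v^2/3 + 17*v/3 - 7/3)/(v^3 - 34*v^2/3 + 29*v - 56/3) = (v - 1)/(v - 8)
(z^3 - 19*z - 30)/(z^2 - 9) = (z^2 - 3*z - 10)/(z - 3)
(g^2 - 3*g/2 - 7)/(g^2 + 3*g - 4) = (g^2 - 3*g/2 - 7)/(g^2 + 3*g - 4)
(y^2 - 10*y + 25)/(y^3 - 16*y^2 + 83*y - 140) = (y - 5)/(y^2 - 11*y + 28)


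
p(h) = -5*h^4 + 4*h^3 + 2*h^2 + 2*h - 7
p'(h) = -20*h^3 + 12*h^2 + 4*h + 2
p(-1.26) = -26.95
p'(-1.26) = 56.02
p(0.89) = -3.95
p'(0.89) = 0.97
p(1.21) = -5.28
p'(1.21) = -11.02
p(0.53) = -5.18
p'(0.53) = 4.51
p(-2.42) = -228.30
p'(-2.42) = 346.05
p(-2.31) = -192.62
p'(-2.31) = 303.32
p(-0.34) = -7.67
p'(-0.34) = 2.81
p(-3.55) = -961.97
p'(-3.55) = 1033.81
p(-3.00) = -508.00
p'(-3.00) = 638.00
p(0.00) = -7.00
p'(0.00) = 2.00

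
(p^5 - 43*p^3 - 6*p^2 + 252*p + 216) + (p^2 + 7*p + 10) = p^5 - 43*p^3 - 5*p^2 + 259*p + 226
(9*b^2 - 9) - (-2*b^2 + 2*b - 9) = 11*b^2 - 2*b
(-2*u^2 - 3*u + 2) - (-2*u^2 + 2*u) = 2 - 5*u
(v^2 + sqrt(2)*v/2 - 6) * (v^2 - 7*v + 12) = v^4 - 7*v^3 + sqrt(2)*v^3/2 - 7*sqrt(2)*v^2/2 + 6*v^2 + 6*sqrt(2)*v + 42*v - 72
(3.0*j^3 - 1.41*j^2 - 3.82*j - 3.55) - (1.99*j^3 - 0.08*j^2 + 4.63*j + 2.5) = 1.01*j^3 - 1.33*j^2 - 8.45*j - 6.05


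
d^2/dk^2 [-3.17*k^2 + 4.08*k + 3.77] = -6.34000000000000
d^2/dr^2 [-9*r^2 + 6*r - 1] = -18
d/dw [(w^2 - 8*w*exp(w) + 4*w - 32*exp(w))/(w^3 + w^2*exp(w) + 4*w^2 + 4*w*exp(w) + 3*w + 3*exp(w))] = (-(w^2 - 8*w*exp(w) + 4*w - 32*exp(w))*(w^2*exp(w) + 3*w^2 + 6*w*exp(w) + 8*w + 7*exp(w) + 3) + 2*(-4*w*exp(w) + w - 20*exp(w) + 2)*(w^3 + w^2*exp(w) + 4*w^2 + 4*w*exp(w) + 3*w + 3*exp(w)))/(w^3 + w^2*exp(w) + 4*w^2 + 4*w*exp(w) + 3*w + 3*exp(w))^2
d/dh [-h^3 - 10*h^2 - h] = -3*h^2 - 20*h - 1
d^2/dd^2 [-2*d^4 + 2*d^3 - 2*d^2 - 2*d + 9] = -24*d^2 + 12*d - 4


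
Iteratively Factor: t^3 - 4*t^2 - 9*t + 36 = (t - 4)*(t^2 - 9) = (t - 4)*(t + 3)*(t - 3)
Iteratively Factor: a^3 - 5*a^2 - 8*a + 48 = (a + 3)*(a^2 - 8*a + 16) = (a - 4)*(a + 3)*(a - 4)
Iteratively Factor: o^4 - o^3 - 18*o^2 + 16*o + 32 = (o - 2)*(o^3 + o^2 - 16*o - 16) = (o - 2)*(o + 1)*(o^2 - 16) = (o - 4)*(o - 2)*(o + 1)*(o + 4)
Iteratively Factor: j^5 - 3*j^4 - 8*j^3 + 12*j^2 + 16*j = (j)*(j^4 - 3*j^3 - 8*j^2 + 12*j + 16) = j*(j + 1)*(j^3 - 4*j^2 - 4*j + 16) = j*(j - 2)*(j + 1)*(j^2 - 2*j - 8) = j*(j - 2)*(j + 1)*(j + 2)*(j - 4)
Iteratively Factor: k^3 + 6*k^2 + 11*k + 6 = (k + 3)*(k^2 + 3*k + 2) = (k + 2)*(k + 3)*(k + 1)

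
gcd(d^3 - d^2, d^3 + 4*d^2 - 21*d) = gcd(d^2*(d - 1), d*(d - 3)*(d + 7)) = d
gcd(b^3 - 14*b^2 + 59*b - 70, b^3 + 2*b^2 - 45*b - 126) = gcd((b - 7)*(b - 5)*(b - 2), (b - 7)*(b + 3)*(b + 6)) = b - 7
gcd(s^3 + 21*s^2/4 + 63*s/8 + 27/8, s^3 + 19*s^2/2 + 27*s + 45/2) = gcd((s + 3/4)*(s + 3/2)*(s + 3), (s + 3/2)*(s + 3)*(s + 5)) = s^2 + 9*s/2 + 9/2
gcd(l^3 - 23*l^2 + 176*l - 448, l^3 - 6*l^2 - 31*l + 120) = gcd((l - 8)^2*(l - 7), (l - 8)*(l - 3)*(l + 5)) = l - 8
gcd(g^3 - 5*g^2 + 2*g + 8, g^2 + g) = g + 1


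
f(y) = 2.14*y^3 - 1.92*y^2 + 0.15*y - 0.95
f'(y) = 6.42*y^2 - 3.84*y + 0.15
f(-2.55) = -49.30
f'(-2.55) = 51.69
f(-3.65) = -131.14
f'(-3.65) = 99.70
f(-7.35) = -955.50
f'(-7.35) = 375.20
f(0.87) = -0.86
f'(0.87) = 1.67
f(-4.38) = -218.26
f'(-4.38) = 140.13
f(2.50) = 20.86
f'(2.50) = 30.68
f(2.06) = 9.92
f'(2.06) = 19.48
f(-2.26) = -35.80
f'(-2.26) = 41.62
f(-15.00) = -7657.70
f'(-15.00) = 1502.25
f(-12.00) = -3977.15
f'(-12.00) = 970.71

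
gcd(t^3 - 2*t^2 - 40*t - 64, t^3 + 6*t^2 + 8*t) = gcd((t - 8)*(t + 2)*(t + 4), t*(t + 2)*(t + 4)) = t^2 + 6*t + 8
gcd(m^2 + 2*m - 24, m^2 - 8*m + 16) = m - 4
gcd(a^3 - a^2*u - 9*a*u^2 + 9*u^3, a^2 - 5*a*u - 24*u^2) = a + 3*u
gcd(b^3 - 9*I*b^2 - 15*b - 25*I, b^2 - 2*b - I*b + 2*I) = 1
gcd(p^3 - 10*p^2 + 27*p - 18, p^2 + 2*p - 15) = p - 3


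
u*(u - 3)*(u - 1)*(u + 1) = u^4 - 3*u^3 - u^2 + 3*u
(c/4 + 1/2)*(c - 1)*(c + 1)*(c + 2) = c^4/4 + c^3 + 3*c^2/4 - c - 1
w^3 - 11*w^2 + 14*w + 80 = (w - 8)*(w - 5)*(w + 2)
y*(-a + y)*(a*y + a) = -a^2*y^2 - a^2*y + a*y^3 + a*y^2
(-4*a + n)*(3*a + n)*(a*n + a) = -12*a^3*n - 12*a^3 - a^2*n^2 - a^2*n + a*n^3 + a*n^2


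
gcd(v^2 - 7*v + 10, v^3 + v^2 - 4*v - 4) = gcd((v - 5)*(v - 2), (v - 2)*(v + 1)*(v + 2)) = v - 2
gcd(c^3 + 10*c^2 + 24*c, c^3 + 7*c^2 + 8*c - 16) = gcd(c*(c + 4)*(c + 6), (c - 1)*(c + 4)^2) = c + 4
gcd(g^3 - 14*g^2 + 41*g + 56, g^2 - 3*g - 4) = g + 1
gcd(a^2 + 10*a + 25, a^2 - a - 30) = a + 5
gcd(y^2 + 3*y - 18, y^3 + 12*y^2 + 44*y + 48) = y + 6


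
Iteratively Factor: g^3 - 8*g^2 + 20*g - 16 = (g - 2)*(g^2 - 6*g + 8) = (g - 4)*(g - 2)*(g - 2)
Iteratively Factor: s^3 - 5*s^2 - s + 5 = (s - 5)*(s^2 - 1) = (s - 5)*(s - 1)*(s + 1)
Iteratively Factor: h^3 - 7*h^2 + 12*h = (h)*(h^2 - 7*h + 12) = h*(h - 3)*(h - 4)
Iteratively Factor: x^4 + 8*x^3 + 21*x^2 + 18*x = (x)*(x^3 + 8*x^2 + 21*x + 18) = x*(x + 3)*(x^2 + 5*x + 6) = x*(x + 3)^2*(x + 2)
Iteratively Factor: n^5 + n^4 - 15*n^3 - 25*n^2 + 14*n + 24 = (n + 2)*(n^4 - n^3 - 13*n^2 + n + 12) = (n + 2)*(n + 3)*(n^3 - 4*n^2 - n + 4) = (n - 1)*(n + 2)*(n + 3)*(n^2 - 3*n - 4) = (n - 1)*(n + 1)*(n + 2)*(n + 3)*(n - 4)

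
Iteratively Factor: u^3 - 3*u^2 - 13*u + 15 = (u + 3)*(u^2 - 6*u + 5) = (u - 5)*(u + 3)*(u - 1)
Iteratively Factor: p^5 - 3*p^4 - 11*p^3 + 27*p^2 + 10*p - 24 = (p + 3)*(p^4 - 6*p^3 + 7*p^2 + 6*p - 8) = (p - 2)*(p + 3)*(p^3 - 4*p^2 - p + 4) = (p - 2)*(p - 1)*(p + 3)*(p^2 - 3*p - 4) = (p - 4)*(p - 2)*(p - 1)*(p + 3)*(p + 1)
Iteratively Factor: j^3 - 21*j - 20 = (j - 5)*(j^2 + 5*j + 4) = (j - 5)*(j + 4)*(j + 1)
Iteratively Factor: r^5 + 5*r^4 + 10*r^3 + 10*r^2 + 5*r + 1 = (r + 1)*(r^4 + 4*r^3 + 6*r^2 + 4*r + 1) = (r + 1)^2*(r^3 + 3*r^2 + 3*r + 1) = (r + 1)^3*(r^2 + 2*r + 1) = (r + 1)^4*(r + 1)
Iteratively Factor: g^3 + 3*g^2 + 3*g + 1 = (g + 1)*(g^2 + 2*g + 1) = (g + 1)^2*(g + 1)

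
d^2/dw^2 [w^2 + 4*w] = 2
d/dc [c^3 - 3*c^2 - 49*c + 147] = 3*c^2 - 6*c - 49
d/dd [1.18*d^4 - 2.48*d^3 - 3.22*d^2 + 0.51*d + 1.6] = 4.72*d^3 - 7.44*d^2 - 6.44*d + 0.51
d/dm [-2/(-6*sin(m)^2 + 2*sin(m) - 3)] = 4*(1 - 6*sin(m))*cos(m)/(6*sin(m)^2 - 2*sin(m) + 3)^2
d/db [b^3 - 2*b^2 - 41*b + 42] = 3*b^2 - 4*b - 41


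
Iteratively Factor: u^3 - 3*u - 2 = (u - 2)*(u^2 + 2*u + 1) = (u - 2)*(u + 1)*(u + 1)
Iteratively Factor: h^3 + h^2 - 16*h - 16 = (h - 4)*(h^2 + 5*h + 4) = (h - 4)*(h + 1)*(h + 4)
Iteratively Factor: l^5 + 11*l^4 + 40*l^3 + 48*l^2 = (l + 3)*(l^4 + 8*l^3 + 16*l^2) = (l + 3)*(l + 4)*(l^3 + 4*l^2) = l*(l + 3)*(l + 4)*(l^2 + 4*l) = l^2*(l + 3)*(l + 4)*(l + 4)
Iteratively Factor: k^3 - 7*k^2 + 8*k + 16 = (k + 1)*(k^2 - 8*k + 16) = (k - 4)*(k + 1)*(k - 4)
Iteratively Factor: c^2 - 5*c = (c - 5)*(c)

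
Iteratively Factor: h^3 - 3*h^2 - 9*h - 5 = (h + 1)*(h^2 - 4*h - 5) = (h + 1)^2*(h - 5)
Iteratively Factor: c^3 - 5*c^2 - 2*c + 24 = (c - 3)*(c^2 - 2*c - 8) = (c - 4)*(c - 3)*(c + 2)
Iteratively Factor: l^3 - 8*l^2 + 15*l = (l - 3)*(l^2 - 5*l) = (l - 5)*(l - 3)*(l)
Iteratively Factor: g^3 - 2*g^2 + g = (g)*(g^2 - 2*g + 1) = g*(g - 1)*(g - 1)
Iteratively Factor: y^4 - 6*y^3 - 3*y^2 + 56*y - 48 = (y - 4)*(y^3 - 2*y^2 - 11*y + 12) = (y - 4)^2*(y^2 + 2*y - 3) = (y - 4)^2*(y - 1)*(y + 3)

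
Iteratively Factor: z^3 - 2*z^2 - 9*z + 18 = (z - 3)*(z^2 + z - 6) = (z - 3)*(z - 2)*(z + 3)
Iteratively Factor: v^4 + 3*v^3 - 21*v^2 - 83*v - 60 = (v + 1)*(v^3 + 2*v^2 - 23*v - 60) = (v + 1)*(v + 3)*(v^2 - v - 20) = (v - 5)*(v + 1)*(v + 3)*(v + 4)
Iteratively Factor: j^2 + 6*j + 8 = (j + 2)*(j + 4)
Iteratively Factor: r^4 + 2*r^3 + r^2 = (r + 1)*(r^3 + r^2) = r*(r + 1)*(r^2 + r) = r^2*(r + 1)*(r + 1)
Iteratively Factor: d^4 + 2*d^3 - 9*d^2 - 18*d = (d)*(d^3 + 2*d^2 - 9*d - 18) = d*(d - 3)*(d^2 + 5*d + 6) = d*(d - 3)*(d + 2)*(d + 3)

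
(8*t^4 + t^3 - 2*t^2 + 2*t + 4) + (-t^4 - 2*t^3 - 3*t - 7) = 7*t^4 - t^3 - 2*t^2 - t - 3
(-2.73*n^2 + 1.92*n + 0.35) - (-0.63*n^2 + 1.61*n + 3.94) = -2.1*n^2 + 0.31*n - 3.59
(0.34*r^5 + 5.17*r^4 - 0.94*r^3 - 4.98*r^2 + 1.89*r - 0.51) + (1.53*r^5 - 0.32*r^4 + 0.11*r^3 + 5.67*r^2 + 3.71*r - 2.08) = 1.87*r^5 + 4.85*r^4 - 0.83*r^3 + 0.69*r^2 + 5.6*r - 2.59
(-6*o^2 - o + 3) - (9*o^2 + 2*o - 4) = -15*o^2 - 3*o + 7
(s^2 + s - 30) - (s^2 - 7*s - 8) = 8*s - 22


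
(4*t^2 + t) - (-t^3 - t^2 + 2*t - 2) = t^3 + 5*t^2 - t + 2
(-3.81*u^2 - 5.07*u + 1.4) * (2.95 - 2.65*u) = 10.0965*u^3 + 2.196*u^2 - 18.6665*u + 4.13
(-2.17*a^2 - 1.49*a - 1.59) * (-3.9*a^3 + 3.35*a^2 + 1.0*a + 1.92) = 8.463*a^5 - 1.4585*a^4 - 0.9605*a^3 - 10.9829*a^2 - 4.4508*a - 3.0528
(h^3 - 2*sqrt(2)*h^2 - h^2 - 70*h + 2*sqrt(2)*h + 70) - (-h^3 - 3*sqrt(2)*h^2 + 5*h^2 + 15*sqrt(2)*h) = 2*h^3 - 6*h^2 + sqrt(2)*h^2 - 70*h - 13*sqrt(2)*h + 70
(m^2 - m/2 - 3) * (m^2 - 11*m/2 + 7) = m^4 - 6*m^3 + 27*m^2/4 + 13*m - 21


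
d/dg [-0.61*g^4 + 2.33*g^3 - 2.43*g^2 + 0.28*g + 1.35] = -2.44*g^3 + 6.99*g^2 - 4.86*g + 0.28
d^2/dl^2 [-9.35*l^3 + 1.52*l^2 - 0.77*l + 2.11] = 3.04 - 56.1*l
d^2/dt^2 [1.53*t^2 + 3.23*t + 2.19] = 3.06000000000000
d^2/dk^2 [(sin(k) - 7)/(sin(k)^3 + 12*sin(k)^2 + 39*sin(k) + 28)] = (-4*sin(k)^6 + 31*sin(k)^5 + 911*sin(k)^4 + 4487*sin(k)^3 + 4459*sin(k)^2 - 10150*sin(k) - 18774)/((sin(k) + 1)^2*(sin(k) + 4)^3*(sin(k) + 7)^3)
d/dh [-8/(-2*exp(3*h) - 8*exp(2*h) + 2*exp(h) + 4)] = (-12*exp(2*h) - 32*exp(h) + 4)*exp(h)/(exp(3*h) + 4*exp(2*h) - exp(h) - 2)^2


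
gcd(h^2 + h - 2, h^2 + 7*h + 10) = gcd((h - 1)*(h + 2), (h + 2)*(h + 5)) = h + 2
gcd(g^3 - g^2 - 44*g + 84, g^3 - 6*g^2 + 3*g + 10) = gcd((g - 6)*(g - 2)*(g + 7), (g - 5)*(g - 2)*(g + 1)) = g - 2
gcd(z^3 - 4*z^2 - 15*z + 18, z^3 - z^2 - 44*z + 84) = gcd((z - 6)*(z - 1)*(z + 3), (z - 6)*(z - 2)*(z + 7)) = z - 6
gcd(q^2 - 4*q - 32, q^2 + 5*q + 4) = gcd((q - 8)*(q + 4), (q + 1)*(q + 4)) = q + 4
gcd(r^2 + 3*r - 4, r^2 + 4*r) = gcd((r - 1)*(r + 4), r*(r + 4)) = r + 4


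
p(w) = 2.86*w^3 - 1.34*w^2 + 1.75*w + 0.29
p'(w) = 8.58*w^2 - 2.68*w + 1.75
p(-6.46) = -837.95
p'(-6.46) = 377.12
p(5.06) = 345.36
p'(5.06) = 207.87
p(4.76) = 286.71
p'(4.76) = 183.40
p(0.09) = 0.44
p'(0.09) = 1.58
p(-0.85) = -3.92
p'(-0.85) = 10.23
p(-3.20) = -112.75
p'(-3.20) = 98.19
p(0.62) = 1.54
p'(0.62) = 3.39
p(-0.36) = -0.65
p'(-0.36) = 3.83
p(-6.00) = -676.21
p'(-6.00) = 326.71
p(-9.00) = -2208.94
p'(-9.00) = 720.85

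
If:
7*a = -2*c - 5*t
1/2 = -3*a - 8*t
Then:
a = -8*t/3 - 1/6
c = 41*t/6 + 7/12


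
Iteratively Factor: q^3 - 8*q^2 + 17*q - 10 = (q - 5)*(q^2 - 3*q + 2) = (q - 5)*(q - 2)*(q - 1)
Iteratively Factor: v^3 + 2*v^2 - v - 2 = (v - 1)*(v^2 + 3*v + 2) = (v - 1)*(v + 1)*(v + 2)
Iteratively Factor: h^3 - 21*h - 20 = (h + 4)*(h^2 - 4*h - 5) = (h - 5)*(h + 4)*(h + 1)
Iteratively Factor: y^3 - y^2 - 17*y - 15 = (y - 5)*(y^2 + 4*y + 3) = (y - 5)*(y + 3)*(y + 1)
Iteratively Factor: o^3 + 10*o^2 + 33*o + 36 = (o + 4)*(o^2 + 6*o + 9) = (o + 3)*(o + 4)*(o + 3)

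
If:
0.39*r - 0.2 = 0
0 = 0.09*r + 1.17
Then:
No Solution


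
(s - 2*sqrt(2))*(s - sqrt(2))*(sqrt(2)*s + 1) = sqrt(2)*s^3 - 5*s^2 + sqrt(2)*s + 4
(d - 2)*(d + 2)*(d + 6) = d^3 + 6*d^2 - 4*d - 24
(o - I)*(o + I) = o^2 + 1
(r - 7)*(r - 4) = r^2 - 11*r + 28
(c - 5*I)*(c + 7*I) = c^2 + 2*I*c + 35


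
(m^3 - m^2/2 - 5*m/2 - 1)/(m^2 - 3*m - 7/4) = 2*(m^2 - m - 2)/(2*m - 7)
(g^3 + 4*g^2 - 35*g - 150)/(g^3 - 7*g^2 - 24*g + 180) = (g + 5)/(g - 6)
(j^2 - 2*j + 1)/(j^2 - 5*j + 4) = (j - 1)/(j - 4)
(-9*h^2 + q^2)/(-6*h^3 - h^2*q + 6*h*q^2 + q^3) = (9*h^2 - q^2)/(6*h^3 + h^2*q - 6*h*q^2 - q^3)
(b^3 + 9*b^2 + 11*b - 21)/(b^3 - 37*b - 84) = (b^2 + 6*b - 7)/(b^2 - 3*b - 28)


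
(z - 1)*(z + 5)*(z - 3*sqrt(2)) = z^3 - 3*sqrt(2)*z^2 + 4*z^2 - 12*sqrt(2)*z - 5*z + 15*sqrt(2)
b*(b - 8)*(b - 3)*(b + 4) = b^4 - 7*b^3 - 20*b^2 + 96*b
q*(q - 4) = q^2 - 4*q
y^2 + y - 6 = (y - 2)*(y + 3)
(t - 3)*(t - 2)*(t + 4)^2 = t^4 + 3*t^3 - 18*t^2 - 32*t + 96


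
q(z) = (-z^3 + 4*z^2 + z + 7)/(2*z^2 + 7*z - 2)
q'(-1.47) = 1.86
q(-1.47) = -2.18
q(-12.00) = 11.38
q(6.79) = -0.83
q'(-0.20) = -3.70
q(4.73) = -0.06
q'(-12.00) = -0.30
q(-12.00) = 11.38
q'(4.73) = -0.35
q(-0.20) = -2.10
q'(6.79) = -0.40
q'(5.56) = -0.37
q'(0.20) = -216.85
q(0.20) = -14.14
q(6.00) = -0.53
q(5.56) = -0.36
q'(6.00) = -0.38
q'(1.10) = -1.25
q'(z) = (-4*z - 7)*(-z^3 + 4*z^2 + z + 7)/(2*z^2 + 7*z - 2)^2 + (-3*z^2 + 8*z + 1)/(2*z^2 + 7*z - 2)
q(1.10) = 1.43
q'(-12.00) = -0.30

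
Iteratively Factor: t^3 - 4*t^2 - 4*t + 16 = (t - 4)*(t^2 - 4) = (t - 4)*(t - 2)*(t + 2)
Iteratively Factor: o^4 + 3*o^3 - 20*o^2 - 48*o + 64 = (o + 4)*(o^3 - o^2 - 16*o + 16) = (o - 1)*(o + 4)*(o^2 - 16) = (o - 4)*(o - 1)*(o + 4)*(o + 4)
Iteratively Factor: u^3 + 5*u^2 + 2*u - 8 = (u - 1)*(u^2 + 6*u + 8) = (u - 1)*(u + 2)*(u + 4)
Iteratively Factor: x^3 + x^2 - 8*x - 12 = (x + 2)*(x^2 - x - 6) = (x + 2)^2*(x - 3)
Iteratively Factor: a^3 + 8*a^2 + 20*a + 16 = (a + 2)*(a^2 + 6*a + 8) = (a + 2)*(a + 4)*(a + 2)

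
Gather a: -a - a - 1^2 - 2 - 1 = -2*a - 4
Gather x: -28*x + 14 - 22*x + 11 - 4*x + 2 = 27 - 54*x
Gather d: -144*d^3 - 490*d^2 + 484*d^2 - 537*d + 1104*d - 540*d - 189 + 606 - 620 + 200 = -144*d^3 - 6*d^2 + 27*d - 3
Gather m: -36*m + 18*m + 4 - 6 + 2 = -18*m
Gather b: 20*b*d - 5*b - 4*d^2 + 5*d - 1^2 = b*(20*d - 5) - 4*d^2 + 5*d - 1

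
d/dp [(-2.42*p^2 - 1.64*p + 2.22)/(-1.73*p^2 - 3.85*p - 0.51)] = (6.4798*p^2 + 10.1496*p + 9.3834)/(2.9929*p^4 + 13.321*p^3 + 16.5871*p^2 + 3.927*p + 0.2601)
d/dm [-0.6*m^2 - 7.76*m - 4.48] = -1.2*m - 7.76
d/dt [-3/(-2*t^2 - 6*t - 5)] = 6*(-2*t - 3)/(2*t^2 + 6*t + 5)^2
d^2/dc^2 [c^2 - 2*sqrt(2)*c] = 2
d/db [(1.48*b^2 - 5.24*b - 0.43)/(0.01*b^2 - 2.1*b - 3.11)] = (-3.0556*b^2 - 9.197*b + 15.3934)/(0.0001*b^4 - 0.042*b^3 + 4.3478*b^2 + 13.062*b + 9.6721)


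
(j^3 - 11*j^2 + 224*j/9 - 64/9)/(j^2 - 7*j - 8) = (j^2 - 3*j + 8/9)/(j + 1)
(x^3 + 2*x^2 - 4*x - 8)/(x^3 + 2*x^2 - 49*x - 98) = (x^2 - 4)/(x^2 - 49)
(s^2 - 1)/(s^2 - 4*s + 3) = (s + 1)/(s - 3)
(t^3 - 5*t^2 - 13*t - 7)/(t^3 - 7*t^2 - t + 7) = (t + 1)/(t - 1)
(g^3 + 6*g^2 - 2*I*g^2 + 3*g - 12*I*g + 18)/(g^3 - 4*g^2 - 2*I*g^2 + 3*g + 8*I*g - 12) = (g + 6)/(g - 4)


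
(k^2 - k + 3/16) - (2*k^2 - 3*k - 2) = -k^2 + 2*k + 35/16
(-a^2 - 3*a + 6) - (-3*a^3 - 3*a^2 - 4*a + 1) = 3*a^3 + 2*a^2 + a + 5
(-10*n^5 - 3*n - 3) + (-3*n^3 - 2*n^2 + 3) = -10*n^5 - 3*n^3 - 2*n^2 - 3*n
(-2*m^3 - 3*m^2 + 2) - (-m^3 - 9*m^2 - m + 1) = -m^3 + 6*m^2 + m + 1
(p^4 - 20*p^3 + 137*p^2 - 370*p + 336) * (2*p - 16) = 2*p^5 - 56*p^4 + 594*p^3 - 2932*p^2 + 6592*p - 5376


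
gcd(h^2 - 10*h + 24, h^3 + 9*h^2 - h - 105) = 1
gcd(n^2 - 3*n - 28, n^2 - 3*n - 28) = n^2 - 3*n - 28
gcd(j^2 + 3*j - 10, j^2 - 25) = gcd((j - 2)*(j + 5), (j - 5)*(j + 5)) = j + 5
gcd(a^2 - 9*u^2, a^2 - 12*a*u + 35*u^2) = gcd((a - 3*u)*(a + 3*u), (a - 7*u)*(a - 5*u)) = 1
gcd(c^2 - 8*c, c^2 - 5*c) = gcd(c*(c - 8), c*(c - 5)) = c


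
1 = 1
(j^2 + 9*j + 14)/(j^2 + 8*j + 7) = (j + 2)/(j + 1)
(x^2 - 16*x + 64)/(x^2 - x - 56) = (x - 8)/(x + 7)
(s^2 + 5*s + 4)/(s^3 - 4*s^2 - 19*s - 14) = (s + 4)/(s^2 - 5*s - 14)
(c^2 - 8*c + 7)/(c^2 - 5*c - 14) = (c - 1)/(c + 2)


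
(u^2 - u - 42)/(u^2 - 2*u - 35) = (u + 6)/(u + 5)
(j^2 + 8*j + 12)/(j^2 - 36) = (j + 2)/(j - 6)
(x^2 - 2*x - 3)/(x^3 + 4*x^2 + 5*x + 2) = (x - 3)/(x^2 + 3*x + 2)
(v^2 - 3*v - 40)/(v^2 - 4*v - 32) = (v + 5)/(v + 4)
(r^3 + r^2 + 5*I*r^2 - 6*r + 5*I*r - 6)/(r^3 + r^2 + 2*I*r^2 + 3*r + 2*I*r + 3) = (r + 2*I)/(r - I)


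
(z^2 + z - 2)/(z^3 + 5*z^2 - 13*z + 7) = (z + 2)/(z^2 + 6*z - 7)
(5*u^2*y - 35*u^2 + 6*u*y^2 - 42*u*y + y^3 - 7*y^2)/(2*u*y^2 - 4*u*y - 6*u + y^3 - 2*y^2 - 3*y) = (-5*u^2*y + 35*u^2 - 6*u*y^2 + 42*u*y - y^3 + 7*y^2)/(-2*u*y^2 + 4*u*y + 6*u - y^3 + 2*y^2 + 3*y)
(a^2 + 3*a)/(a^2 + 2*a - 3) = a/(a - 1)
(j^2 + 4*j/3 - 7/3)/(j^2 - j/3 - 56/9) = 3*(j - 1)/(3*j - 8)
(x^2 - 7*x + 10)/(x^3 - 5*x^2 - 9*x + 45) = (x - 2)/(x^2 - 9)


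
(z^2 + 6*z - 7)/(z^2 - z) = (z + 7)/z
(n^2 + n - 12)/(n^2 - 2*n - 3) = (n + 4)/(n + 1)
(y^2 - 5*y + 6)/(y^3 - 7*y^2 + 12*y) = (y - 2)/(y*(y - 4))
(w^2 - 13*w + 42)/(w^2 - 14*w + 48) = (w - 7)/(w - 8)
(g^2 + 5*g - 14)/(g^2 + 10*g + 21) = (g - 2)/(g + 3)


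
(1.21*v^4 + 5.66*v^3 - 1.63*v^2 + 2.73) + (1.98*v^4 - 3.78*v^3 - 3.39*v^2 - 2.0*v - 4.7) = 3.19*v^4 + 1.88*v^3 - 5.02*v^2 - 2.0*v - 1.97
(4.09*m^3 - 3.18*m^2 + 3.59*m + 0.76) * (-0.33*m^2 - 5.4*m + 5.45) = -1.3497*m^5 - 21.0366*m^4 + 38.2778*m^3 - 36.9678*m^2 + 15.4615*m + 4.142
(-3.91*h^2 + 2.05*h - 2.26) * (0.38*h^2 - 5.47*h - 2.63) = -1.4858*h^4 + 22.1667*h^3 - 1.789*h^2 + 6.9707*h + 5.9438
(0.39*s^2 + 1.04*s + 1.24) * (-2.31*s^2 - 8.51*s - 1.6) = -0.9009*s^4 - 5.7213*s^3 - 12.3388*s^2 - 12.2164*s - 1.984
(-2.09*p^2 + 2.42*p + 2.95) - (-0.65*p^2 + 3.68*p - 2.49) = -1.44*p^2 - 1.26*p + 5.44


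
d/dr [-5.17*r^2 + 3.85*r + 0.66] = 3.85 - 10.34*r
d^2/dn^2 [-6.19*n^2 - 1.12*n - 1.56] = -12.3800000000000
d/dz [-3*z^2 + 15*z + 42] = 15 - 6*z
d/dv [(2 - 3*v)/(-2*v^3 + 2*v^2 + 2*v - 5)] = (-12*v^3 + 18*v^2 - 8*v + 11)/(4*v^6 - 8*v^5 - 4*v^4 + 28*v^3 - 16*v^2 - 20*v + 25)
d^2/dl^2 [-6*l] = 0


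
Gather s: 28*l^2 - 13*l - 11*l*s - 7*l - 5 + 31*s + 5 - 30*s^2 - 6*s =28*l^2 - 20*l - 30*s^2 + s*(25 - 11*l)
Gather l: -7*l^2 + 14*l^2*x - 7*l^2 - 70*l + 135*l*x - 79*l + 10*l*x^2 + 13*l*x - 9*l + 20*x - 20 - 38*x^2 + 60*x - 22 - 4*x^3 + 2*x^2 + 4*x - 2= l^2*(14*x - 14) + l*(10*x^2 + 148*x - 158) - 4*x^3 - 36*x^2 + 84*x - 44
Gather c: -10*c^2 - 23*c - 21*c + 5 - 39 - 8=-10*c^2 - 44*c - 42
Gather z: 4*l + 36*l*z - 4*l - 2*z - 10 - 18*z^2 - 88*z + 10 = -18*z^2 + z*(36*l - 90)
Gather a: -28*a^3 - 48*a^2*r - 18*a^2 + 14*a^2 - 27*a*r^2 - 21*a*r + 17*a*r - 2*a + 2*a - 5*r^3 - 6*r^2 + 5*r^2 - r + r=-28*a^3 + a^2*(-48*r - 4) + a*(-27*r^2 - 4*r) - 5*r^3 - r^2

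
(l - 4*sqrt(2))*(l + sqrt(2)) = l^2 - 3*sqrt(2)*l - 8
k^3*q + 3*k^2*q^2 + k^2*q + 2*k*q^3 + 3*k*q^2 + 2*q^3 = (k + q)*(k + 2*q)*(k*q + q)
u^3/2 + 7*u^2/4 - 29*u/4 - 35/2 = (u/2 + 1)*(u - 7/2)*(u + 5)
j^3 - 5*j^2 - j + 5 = (j - 5)*(j - 1)*(j + 1)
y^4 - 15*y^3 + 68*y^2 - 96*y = y*(y - 8)*(y - 4)*(y - 3)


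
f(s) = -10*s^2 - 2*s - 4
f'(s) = -20*s - 2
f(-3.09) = -93.30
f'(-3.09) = 59.80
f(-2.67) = -69.95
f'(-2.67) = 51.40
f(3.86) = -160.72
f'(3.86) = -79.20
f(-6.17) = -372.35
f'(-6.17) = 121.40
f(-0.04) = -3.94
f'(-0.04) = -1.20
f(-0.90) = -10.30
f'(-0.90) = 16.00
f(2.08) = -51.42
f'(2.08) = -43.60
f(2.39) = -65.90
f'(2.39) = -49.80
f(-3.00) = -88.00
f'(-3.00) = 58.00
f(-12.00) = -1420.00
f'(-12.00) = 238.00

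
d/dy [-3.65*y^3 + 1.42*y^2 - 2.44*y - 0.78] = -10.95*y^2 + 2.84*y - 2.44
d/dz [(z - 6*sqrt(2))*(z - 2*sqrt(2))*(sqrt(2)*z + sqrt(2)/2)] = 3*sqrt(2)*z^2 - 32*z + sqrt(2)*z - 8 + 24*sqrt(2)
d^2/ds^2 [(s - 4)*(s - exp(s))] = -s*exp(s) + 2*exp(s) + 2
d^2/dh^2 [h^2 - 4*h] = 2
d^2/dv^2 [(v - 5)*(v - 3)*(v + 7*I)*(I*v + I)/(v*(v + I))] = 2*(I*v^6 - 3*v^5 - 3*I*v^4 - v^3*(35 + 27*I) - 315*v^2 - 315*I*v + 105)/(v^3*(v^3 + 3*I*v^2 - 3*v - I))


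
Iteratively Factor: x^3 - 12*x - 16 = (x + 2)*(x^2 - 2*x - 8) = (x + 2)^2*(x - 4)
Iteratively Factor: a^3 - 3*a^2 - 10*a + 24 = (a - 2)*(a^2 - a - 12) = (a - 4)*(a - 2)*(a + 3)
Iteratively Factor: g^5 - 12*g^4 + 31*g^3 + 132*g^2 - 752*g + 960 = (g - 4)*(g^4 - 8*g^3 - g^2 + 128*g - 240) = (g - 5)*(g - 4)*(g^3 - 3*g^2 - 16*g + 48) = (g - 5)*(g - 4)*(g - 3)*(g^2 - 16) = (g - 5)*(g - 4)*(g - 3)*(g + 4)*(g - 4)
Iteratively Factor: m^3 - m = (m - 1)*(m^2 + m) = (m - 1)*(m + 1)*(m)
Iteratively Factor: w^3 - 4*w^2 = (w)*(w^2 - 4*w) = w^2*(w - 4)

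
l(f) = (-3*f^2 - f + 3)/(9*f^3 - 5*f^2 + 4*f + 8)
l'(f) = (-6*f - 1)/(9*f^3 - 5*f^2 + 4*f + 8) + (-27*f^2 + 10*f - 4)*(-3*f^2 - f + 3)/(9*f^3 - 5*f^2 + 4*f + 8)^2 = (27*f^4 + 18*f^3 - 98*f^2 - 18*f - 20)/(81*f^6 - 90*f^5 + 97*f^4 + 104*f^3 - 64*f^2 + 64*f + 64)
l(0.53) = 0.16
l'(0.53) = -0.52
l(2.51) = -0.14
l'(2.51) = 0.04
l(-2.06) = 0.08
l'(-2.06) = -0.01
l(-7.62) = 0.04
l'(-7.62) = 0.00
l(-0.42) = 0.61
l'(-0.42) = -1.33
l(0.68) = 0.08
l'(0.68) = -0.52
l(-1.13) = -0.02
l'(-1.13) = -0.42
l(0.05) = 0.36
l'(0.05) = -0.32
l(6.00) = -0.06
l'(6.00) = 0.01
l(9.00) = -0.04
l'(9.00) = 0.00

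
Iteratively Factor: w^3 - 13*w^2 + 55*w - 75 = (w - 3)*(w^2 - 10*w + 25) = (w - 5)*(w - 3)*(w - 5)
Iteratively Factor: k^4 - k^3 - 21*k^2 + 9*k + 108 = (k + 3)*(k^3 - 4*k^2 - 9*k + 36) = (k - 3)*(k + 3)*(k^2 - k - 12) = (k - 4)*(k - 3)*(k + 3)*(k + 3)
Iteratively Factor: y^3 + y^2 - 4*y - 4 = (y + 2)*(y^2 - y - 2) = (y + 1)*(y + 2)*(y - 2)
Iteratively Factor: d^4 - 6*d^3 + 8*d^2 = (d)*(d^3 - 6*d^2 + 8*d) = d*(d - 2)*(d^2 - 4*d) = d^2*(d - 2)*(d - 4)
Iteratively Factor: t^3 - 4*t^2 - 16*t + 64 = (t + 4)*(t^2 - 8*t + 16) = (t - 4)*(t + 4)*(t - 4)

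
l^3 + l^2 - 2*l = l*(l - 1)*(l + 2)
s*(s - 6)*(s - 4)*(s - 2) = s^4 - 12*s^3 + 44*s^2 - 48*s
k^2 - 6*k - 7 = (k - 7)*(k + 1)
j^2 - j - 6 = (j - 3)*(j + 2)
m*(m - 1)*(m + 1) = m^3 - m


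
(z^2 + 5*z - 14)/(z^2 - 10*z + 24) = (z^2 + 5*z - 14)/(z^2 - 10*z + 24)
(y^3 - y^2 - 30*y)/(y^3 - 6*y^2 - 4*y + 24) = y*(y + 5)/(y^2 - 4)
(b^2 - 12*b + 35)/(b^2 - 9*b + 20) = (b - 7)/(b - 4)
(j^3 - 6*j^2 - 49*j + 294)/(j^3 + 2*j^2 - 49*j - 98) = (j - 6)/(j + 2)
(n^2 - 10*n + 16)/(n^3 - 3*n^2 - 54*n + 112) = 1/(n + 7)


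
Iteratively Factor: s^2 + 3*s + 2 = (s + 1)*(s + 2)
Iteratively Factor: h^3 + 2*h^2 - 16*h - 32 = (h + 2)*(h^2 - 16) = (h + 2)*(h + 4)*(h - 4)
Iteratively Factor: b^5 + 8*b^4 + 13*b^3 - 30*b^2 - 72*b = (b)*(b^4 + 8*b^3 + 13*b^2 - 30*b - 72) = b*(b + 3)*(b^3 + 5*b^2 - 2*b - 24) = b*(b - 2)*(b + 3)*(b^2 + 7*b + 12) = b*(b - 2)*(b + 3)^2*(b + 4)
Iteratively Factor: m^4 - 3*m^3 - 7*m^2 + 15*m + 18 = (m - 3)*(m^3 - 7*m - 6) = (m - 3)*(m + 2)*(m^2 - 2*m - 3) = (m - 3)*(m + 1)*(m + 2)*(m - 3)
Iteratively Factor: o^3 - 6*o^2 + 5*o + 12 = (o + 1)*(o^2 - 7*o + 12) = (o - 4)*(o + 1)*(o - 3)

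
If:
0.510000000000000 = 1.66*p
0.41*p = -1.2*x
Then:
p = 0.31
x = -0.10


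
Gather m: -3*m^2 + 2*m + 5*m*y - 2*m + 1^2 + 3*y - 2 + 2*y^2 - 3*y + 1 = -3*m^2 + 5*m*y + 2*y^2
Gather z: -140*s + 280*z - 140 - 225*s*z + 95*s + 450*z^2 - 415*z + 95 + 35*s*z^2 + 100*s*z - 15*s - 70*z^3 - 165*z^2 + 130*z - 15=-60*s - 70*z^3 + z^2*(35*s + 285) + z*(-125*s - 5) - 60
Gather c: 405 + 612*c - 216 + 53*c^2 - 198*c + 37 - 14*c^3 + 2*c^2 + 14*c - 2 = -14*c^3 + 55*c^2 + 428*c + 224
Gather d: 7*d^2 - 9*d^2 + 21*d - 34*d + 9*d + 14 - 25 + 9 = -2*d^2 - 4*d - 2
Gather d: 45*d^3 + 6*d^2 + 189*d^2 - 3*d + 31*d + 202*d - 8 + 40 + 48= 45*d^3 + 195*d^2 + 230*d + 80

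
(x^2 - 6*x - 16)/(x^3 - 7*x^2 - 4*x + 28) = (x - 8)/(x^2 - 9*x + 14)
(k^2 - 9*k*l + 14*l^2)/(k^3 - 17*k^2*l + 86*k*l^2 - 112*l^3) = 1/(k - 8*l)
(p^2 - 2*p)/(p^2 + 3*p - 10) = p/(p + 5)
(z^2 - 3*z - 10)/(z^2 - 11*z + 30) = (z + 2)/(z - 6)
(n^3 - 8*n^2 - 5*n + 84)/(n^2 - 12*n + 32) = (n^2 - 4*n - 21)/(n - 8)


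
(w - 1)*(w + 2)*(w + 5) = w^3 + 6*w^2 + 3*w - 10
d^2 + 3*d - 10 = (d - 2)*(d + 5)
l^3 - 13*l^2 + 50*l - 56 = (l - 7)*(l - 4)*(l - 2)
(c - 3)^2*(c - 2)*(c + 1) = c^4 - 7*c^3 + 13*c^2 + 3*c - 18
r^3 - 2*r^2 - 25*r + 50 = (r - 5)*(r - 2)*(r + 5)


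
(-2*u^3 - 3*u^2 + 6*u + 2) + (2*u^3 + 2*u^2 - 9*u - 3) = -u^2 - 3*u - 1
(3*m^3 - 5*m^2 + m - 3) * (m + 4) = 3*m^4 + 7*m^3 - 19*m^2 + m - 12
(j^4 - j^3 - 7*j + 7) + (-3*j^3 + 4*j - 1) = j^4 - 4*j^3 - 3*j + 6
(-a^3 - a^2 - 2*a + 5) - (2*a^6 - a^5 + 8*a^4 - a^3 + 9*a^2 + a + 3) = -2*a^6 + a^5 - 8*a^4 - 10*a^2 - 3*a + 2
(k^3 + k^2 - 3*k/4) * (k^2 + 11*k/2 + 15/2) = k^5 + 13*k^4/2 + 49*k^3/4 + 27*k^2/8 - 45*k/8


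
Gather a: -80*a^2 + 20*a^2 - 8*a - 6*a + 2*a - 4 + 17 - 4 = -60*a^2 - 12*a + 9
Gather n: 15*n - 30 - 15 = 15*n - 45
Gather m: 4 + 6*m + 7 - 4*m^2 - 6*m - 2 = 9 - 4*m^2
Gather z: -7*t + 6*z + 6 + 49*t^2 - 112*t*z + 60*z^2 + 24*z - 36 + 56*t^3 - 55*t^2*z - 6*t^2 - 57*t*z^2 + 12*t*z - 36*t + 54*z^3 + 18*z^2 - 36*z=56*t^3 + 43*t^2 - 43*t + 54*z^3 + z^2*(78 - 57*t) + z*(-55*t^2 - 100*t - 6) - 30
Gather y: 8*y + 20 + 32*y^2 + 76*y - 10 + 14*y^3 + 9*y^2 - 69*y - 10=14*y^3 + 41*y^2 + 15*y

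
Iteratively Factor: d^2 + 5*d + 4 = (d + 4)*(d + 1)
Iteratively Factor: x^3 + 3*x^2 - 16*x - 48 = (x - 4)*(x^2 + 7*x + 12) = (x - 4)*(x + 3)*(x + 4)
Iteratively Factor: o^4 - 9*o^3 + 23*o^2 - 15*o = (o - 1)*(o^3 - 8*o^2 + 15*o) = (o - 5)*(o - 1)*(o^2 - 3*o) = o*(o - 5)*(o - 1)*(o - 3)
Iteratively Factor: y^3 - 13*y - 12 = (y + 1)*(y^2 - y - 12) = (y + 1)*(y + 3)*(y - 4)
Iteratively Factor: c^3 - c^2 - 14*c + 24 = (c - 3)*(c^2 + 2*c - 8) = (c - 3)*(c + 4)*(c - 2)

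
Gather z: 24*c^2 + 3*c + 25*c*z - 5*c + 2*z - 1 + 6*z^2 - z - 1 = 24*c^2 - 2*c + 6*z^2 + z*(25*c + 1) - 2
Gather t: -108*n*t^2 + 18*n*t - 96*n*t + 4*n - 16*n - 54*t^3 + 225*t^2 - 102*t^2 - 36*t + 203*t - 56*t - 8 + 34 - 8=-12*n - 54*t^3 + t^2*(123 - 108*n) + t*(111 - 78*n) + 18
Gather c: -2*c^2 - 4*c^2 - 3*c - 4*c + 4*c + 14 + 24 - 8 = -6*c^2 - 3*c + 30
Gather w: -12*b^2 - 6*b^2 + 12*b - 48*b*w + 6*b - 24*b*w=-18*b^2 - 72*b*w + 18*b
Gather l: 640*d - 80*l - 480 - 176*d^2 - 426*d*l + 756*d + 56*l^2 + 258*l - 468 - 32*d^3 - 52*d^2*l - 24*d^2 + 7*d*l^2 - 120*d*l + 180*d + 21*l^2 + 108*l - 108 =-32*d^3 - 200*d^2 + 1576*d + l^2*(7*d + 77) + l*(-52*d^2 - 546*d + 286) - 1056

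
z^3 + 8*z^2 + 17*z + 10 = (z + 1)*(z + 2)*(z + 5)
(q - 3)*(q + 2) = q^2 - q - 6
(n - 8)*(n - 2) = n^2 - 10*n + 16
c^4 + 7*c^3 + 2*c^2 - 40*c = c*(c - 2)*(c + 4)*(c + 5)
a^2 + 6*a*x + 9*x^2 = (a + 3*x)^2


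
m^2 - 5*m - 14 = (m - 7)*(m + 2)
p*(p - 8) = p^2 - 8*p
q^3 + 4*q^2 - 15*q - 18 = (q - 3)*(q + 1)*(q + 6)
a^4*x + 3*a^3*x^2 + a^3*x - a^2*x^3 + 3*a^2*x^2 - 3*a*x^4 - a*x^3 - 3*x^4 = (a - x)*(a + x)*(a + 3*x)*(a*x + x)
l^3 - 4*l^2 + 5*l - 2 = (l - 2)*(l - 1)^2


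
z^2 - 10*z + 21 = (z - 7)*(z - 3)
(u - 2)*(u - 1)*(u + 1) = u^3 - 2*u^2 - u + 2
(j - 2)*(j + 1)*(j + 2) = j^3 + j^2 - 4*j - 4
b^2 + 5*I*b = b*(b + 5*I)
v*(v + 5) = v^2 + 5*v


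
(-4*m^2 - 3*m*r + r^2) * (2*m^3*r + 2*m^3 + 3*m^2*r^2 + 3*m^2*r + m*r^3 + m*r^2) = -8*m^5*r - 8*m^5 - 18*m^4*r^2 - 18*m^4*r - 11*m^3*r^3 - 11*m^3*r^2 + m*r^5 + m*r^4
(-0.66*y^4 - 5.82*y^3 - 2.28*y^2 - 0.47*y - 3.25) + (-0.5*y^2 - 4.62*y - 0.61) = -0.66*y^4 - 5.82*y^3 - 2.78*y^2 - 5.09*y - 3.86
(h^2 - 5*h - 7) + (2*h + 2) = h^2 - 3*h - 5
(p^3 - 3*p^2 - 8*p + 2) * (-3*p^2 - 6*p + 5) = -3*p^5 + 3*p^4 + 47*p^3 + 27*p^2 - 52*p + 10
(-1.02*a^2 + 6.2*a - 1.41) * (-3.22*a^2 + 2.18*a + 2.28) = 3.2844*a^4 - 22.1876*a^3 + 15.7306*a^2 + 11.0622*a - 3.2148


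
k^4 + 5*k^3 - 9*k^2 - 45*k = k*(k - 3)*(k + 3)*(k + 5)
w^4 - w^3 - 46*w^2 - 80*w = w*(w - 8)*(w + 2)*(w + 5)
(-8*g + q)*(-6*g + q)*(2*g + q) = 96*g^3 + 20*g^2*q - 12*g*q^2 + q^3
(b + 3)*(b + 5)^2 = b^3 + 13*b^2 + 55*b + 75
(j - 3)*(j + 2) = j^2 - j - 6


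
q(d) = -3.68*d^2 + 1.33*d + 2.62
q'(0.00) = 1.33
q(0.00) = 2.62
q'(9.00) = -64.91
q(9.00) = -283.49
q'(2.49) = -17.00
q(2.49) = -16.88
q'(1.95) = -13.02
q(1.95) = -8.78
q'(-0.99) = 8.62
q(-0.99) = -2.30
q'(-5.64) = 42.84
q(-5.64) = -121.94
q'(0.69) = -3.75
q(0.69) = 1.79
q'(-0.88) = 7.81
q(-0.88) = -1.40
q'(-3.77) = 29.08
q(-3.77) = -54.70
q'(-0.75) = 6.85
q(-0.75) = -0.45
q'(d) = 1.33 - 7.36*d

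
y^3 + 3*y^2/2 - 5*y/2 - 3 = (y - 3/2)*(y + 1)*(y + 2)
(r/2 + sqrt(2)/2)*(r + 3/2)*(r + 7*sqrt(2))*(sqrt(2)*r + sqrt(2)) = sqrt(2)*r^4/2 + 5*sqrt(2)*r^3/4 + 8*r^3 + 31*sqrt(2)*r^2/4 + 20*r^2 + 12*r + 35*sqrt(2)*r/2 + 21*sqrt(2)/2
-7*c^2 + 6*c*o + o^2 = (-c + o)*(7*c + o)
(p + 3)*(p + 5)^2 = p^3 + 13*p^2 + 55*p + 75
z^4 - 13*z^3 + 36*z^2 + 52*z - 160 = (z - 8)*(z - 5)*(z - 2)*(z + 2)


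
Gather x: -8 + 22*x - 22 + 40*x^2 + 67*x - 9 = 40*x^2 + 89*x - 39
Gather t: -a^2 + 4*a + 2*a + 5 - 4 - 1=-a^2 + 6*a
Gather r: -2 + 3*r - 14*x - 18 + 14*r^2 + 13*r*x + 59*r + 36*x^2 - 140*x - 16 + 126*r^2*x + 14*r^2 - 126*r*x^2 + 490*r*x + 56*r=r^2*(126*x + 28) + r*(-126*x^2 + 503*x + 118) + 36*x^2 - 154*x - 36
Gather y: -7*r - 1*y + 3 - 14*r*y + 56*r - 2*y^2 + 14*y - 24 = 49*r - 2*y^2 + y*(13 - 14*r) - 21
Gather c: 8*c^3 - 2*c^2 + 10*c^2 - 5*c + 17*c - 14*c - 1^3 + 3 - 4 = 8*c^3 + 8*c^2 - 2*c - 2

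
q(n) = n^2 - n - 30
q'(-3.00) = -7.00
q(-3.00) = -18.00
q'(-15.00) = -31.00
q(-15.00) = 210.00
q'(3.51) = 6.02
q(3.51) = -21.19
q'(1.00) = 1.00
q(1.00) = -30.00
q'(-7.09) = -15.18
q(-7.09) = 27.36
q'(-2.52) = -6.04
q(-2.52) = -21.13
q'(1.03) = 1.06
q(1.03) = -29.97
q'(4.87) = 8.74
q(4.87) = -11.15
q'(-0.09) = -1.18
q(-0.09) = -29.90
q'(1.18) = 1.36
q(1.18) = -29.79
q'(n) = 2*n - 1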